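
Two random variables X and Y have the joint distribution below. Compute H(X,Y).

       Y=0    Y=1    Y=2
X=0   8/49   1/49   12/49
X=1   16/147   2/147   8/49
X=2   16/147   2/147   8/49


H(X,Y) = -Σ p(x,y) log₂ p(x,y)
  p(0,0)=8/49: -0.1633 × log₂(0.1633) = 0.4269
  p(0,1)=1/49: -0.0204 × log₂(0.0204) = 0.1146
  p(0,2)=12/49: -0.2449 × log₂(0.2449) = 0.4971
  p(1,0)=16/147: -0.1088 × log₂(0.1088) = 0.3483
  p(1,1)=2/147: -0.0136 × log₂(0.0136) = 0.0843
  p(1,2)=8/49: -0.1633 × log₂(0.1633) = 0.4269
  p(2,0)=16/147: -0.1088 × log₂(0.1088) = 0.3483
  p(2,1)=2/147: -0.0136 × log₂(0.0136) = 0.0843
  p(2,2)=8/49: -0.1633 × log₂(0.1633) = 0.4269
H(X,Y) = 2.7576 bits


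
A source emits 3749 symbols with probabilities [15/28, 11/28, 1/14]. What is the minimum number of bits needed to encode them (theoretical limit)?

Entropy H = 1.2839 bits/symbol
Minimum bits = H × n = 1.2839 × 3749
= 4813.29 bits


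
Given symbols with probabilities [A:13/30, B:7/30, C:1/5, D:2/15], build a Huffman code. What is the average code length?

Huffman tree construction:
Combine smallest probabilities repeatedly
Resulting codes:
  A: 0 (length 1)
  B: 10 (length 2)
  C: 111 (length 3)
  D: 110 (length 3)
Average length = Σ p(s) × length(s) = 1.9000 bits


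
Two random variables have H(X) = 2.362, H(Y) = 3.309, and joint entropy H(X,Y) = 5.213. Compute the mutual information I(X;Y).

I(X;Y) = H(X) + H(Y) - H(X,Y)
I(X;Y) = 2.362 + 3.309 - 5.213 = 0.458 bits


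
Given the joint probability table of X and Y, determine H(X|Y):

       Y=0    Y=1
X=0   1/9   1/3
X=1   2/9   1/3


H(X|Y) = Σ_y p(y) H(X|Y=y)
  p(Y=0) = 1/3, H(X|Y=0) = 0.9183
  p(Y=1) = 2/3, H(X|Y=1) = 1.0000
H(X|Y) = 0.3333×0.9183 + 0.6667×1.0000 = 0.9728 bits


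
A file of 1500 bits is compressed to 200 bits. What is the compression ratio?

Compression ratio = Original / Compressed
= 1500 / 200 = 7.50:1


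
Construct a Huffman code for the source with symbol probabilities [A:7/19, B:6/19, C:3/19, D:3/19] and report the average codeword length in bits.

Huffman tree construction:
Combine smallest probabilities repeatedly
Resulting codes:
  A: 0 (length 1)
  B: 10 (length 2)
  C: 110 (length 3)
  D: 111 (length 3)
Average length = Σ p(s) × length(s) = 1.9474 bits


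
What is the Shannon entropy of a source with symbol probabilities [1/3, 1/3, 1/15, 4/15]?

H(X) = -Σ p(x) log₂ p(x)
  -1/3 × log₂(1/3) = 0.5283
  -1/3 × log₂(1/3) = 0.5283
  -1/15 × log₂(1/15) = 0.2605
  -4/15 × log₂(4/15) = 0.5085
H(X) = 1.8256 bits


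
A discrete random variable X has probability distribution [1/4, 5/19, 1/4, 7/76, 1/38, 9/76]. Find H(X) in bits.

H(X) = -Σ p(x) log₂ p(x)
  -1/4 × log₂(1/4) = 0.5000
  -5/19 × log₂(5/19) = 0.5068
  -1/4 × log₂(1/4) = 0.5000
  -7/76 × log₂(7/76) = 0.3169
  -1/38 × log₂(1/38) = 0.1381
  -9/76 × log₂(9/76) = 0.3645
H(X) = 2.3263 bits


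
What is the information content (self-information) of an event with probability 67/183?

Information content I(x) = -log₂(p(x))
I = -log₂(67/183) = -log₂(0.3661)
I = 1.4496 bits


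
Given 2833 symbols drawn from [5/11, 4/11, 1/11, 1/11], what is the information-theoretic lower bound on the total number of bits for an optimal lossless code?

Entropy H = 1.6767 bits/symbol
Minimum bits = H × n = 1.6767 × 2833
= 4750.20 bits


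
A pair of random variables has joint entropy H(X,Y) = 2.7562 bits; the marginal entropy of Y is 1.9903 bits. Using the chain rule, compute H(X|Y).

Chain rule: H(X,Y) = H(X|Y) + H(Y)
H(X|Y) = H(X,Y) - H(Y) = 2.7562 - 1.9903 = 0.7659 bits


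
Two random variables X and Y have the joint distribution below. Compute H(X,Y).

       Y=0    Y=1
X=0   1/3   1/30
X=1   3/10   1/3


H(X,Y) = -Σ p(x,y) log₂ p(x,y)
  p(0,0)=1/3: -0.3333 × log₂(0.3333) = 0.5283
  p(0,1)=1/30: -0.0333 × log₂(0.0333) = 0.1636
  p(1,0)=3/10: -0.3000 × log₂(0.3000) = 0.5211
  p(1,1)=1/3: -0.3333 × log₂(0.3333) = 0.5283
H(X,Y) = 1.7413 bits


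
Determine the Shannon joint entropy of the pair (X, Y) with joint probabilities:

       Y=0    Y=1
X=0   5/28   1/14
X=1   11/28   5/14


H(X,Y) = -Σ p(x,y) log₂ p(x,y)
  p(0,0)=5/28: -0.1786 × log₂(0.1786) = 0.4438
  p(0,1)=1/14: -0.0714 × log₂(0.0714) = 0.2720
  p(1,0)=11/28: -0.3929 × log₂(0.3929) = 0.5295
  p(1,1)=5/14: -0.3571 × log₂(0.3571) = 0.5305
H(X,Y) = 1.7758 bits


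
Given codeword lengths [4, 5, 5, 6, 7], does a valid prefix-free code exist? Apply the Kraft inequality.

Kraft inequality: Σ 2^(-l_i) ≤ 1 for prefix-free code
Calculating: 2^(-4) + 2^(-5) + 2^(-5) + 2^(-6) + 2^(-7)
= 0.0625 + 0.03125 + 0.03125 + 0.015625 + 0.0078125
= 0.1484
Since 0.1484 ≤ 1, prefix-free code exists


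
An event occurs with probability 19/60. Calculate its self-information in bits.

Information content I(x) = -log₂(p(x))
I = -log₂(19/60) = -log₂(0.3167)
I = 1.6590 bits


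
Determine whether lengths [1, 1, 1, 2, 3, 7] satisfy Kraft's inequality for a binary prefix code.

Kraft inequality: Σ 2^(-l_i) ≤ 1 for prefix-free code
Calculating: 2^(-1) + 2^(-1) + 2^(-1) + 2^(-2) + 2^(-3) + 2^(-7)
= 0.5 + 0.5 + 0.5 + 0.25 + 0.125 + 0.0078125
= 1.8828
Since 1.8828 > 1, prefix-free code does not exist


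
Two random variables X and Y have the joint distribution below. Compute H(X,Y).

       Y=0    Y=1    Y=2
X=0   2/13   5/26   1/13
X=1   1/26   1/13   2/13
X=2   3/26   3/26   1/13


H(X,Y) = -Σ p(x,y) log₂ p(x,y)
  p(0,0)=2/13: -0.1538 × log₂(0.1538) = 0.4155
  p(0,1)=5/26: -0.1923 × log₂(0.1923) = 0.4574
  p(0,2)=1/13: -0.0769 × log₂(0.0769) = 0.2846
  p(1,0)=1/26: -0.0385 × log₂(0.0385) = 0.1808
  p(1,1)=1/13: -0.0769 × log₂(0.0769) = 0.2846
  p(1,2)=2/13: -0.1538 × log₂(0.1538) = 0.4155
  p(2,0)=3/26: -0.1154 × log₂(0.1154) = 0.3595
  p(2,1)=3/26: -0.1154 × log₂(0.1154) = 0.3595
  p(2,2)=1/13: -0.0769 × log₂(0.0769) = 0.2846
H(X,Y) = 3.0420 bits


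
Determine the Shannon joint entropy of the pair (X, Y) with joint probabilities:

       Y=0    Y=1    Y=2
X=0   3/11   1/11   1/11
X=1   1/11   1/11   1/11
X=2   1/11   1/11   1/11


H(X,Y) = -Σ p(x,y) log₂ p(x,y)
  p(0,0)=3/11: -0.2727 × log₂(0.2727) = 0.5112
  p(0,1)=1/11: -0.0909 × log₂(0.0909) = 0.3145
  p(0,2)=1/11: -0.0909 × log₂(0.0909) = 0.3145
  p(1,0)=1/11: -0.0909 × log₂(0.0909) = 0.3145
  p(1,1)=1/11: -0.0909 × log₂(0.0909) = 0.3145
  p(1,2)=1/11: -0.0909 × log₂(0.0909) = 0.3145
  p(2,0)=1/11: -0.0909 × log₂(0.0909) = 0.3145
  p(2,1)=1/11: -0.0909 × log₂(0.0909) = 0.3145
  p(2,2)=1/11: -0.0909 × log₂(0.0909) = 0.3145
H(X,Y) = 3.0272 bits


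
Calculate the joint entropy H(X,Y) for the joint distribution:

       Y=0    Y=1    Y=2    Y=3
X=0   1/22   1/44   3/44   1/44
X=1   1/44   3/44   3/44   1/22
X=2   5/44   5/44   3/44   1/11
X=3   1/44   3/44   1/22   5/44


H(X,Y) = -Σ p(x,y) log₂ p(x,y)
  p(0,0)=1/22: -0.0455 × log₂(0.0455) = 0.2027
  p(0,1)=1/44: -0.0227 × log₂(0.0227) = 0.1241
  p(0,2)=3/44: -0.0682 × log₂(0.0682) = 0.2642
  p(0,3)=1/44: -0.0227 × log₂(0.0227) = 0.1241
  p(1,0)=1/44: -0.0227 × log₂(0.0227) = 0.1241
  p(1,1)=3/44: -0.0682 × log₂(0.0682) = 0.2642
  p(1,2)=3/44: -0.0682 × log₂(0.0682) = 0.2642
  p(1,3)=1/22: -0.0455 × log₂(0.0455) = 0.2027
  p(2,0)=5/44: -0.1136 × log₂(0.1136) = 0.3565
  p(2,1)=5/44: -0.1136 × log₂(0.1136) = 0.3565
  p(2,2)=3/44: -0.0682 × log₂(0.0682) = 0.2642
  p(2,3)=1/11: -0.0909 × log₂(0.0909) = 0.3145
  p(3,0)=1/44: -0.0227 × log₂(0.0227) = 0.1241
  p(3,1)=3/44: -0.0682 × log₂(0.0682) = 0.2642
  p(3,2)=1/22: -0.0455 × log₂(0.0455) = 0.2027
  p(3,3)=5/44: -0.1136 × log₂(0.1136) = 0.3565
H(X,Y) = 3.8094 bits


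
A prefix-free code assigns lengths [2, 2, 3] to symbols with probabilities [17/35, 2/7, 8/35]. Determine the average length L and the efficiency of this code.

Average length L = Σ p_i × l_i = 2.2286 bits
Entropy H = 1.5091 bits
Efficiency η = H/L × 100% = 67.72%


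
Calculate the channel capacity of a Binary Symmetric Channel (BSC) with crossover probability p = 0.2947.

For BSC with error probability p:
C = 1 - H(p) where H(p) is binary entropy
H(0.2947) = -0.2947 × log₂(0.2947) - 0.7053 × log₂(0.7053)
H(p) = 0.8747
C = 1 - 0.8747 = 0.1253 bits/use


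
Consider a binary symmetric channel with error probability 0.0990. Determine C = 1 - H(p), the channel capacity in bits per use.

For BSC with error probability p:
C = 1 - H(p) where H(p) is binary entropy
H(0.0990) = -0.0990 × log₂(0.0990) - 0.9010 × log₂(0.9010)
H(p) = 0.4658
C = 1 - 0.4658 = 0.5342 bits/use


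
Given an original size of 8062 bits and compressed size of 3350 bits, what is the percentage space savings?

Space savings = (1 - Compressed/Original) × 100%
= (1 - 3350/8062) × 100%
= 58.45%


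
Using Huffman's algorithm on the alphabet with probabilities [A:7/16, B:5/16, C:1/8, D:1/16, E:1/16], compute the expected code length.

Huffman tree construction:
Combine smallest probabilities repeatedly
Resulting codes:
  A: 0 (length 1)
  B: 11 (length 2)
  C: 100 (length 3)
  D: 1010 (length 4)
  E: 1011 (length 4)
Average length = Σ p(s) × length(s) = 1.9375 bits


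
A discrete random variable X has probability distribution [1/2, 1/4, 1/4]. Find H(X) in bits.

H(X) = -Σ p(x) log₂ p(x)
  -1/2 × log₂(1/2) = 0.5000
  -1/4 × log₂(1/4) = 0.5000
  -1/4 × log₂(1/4) = 0.5000
H(X) = 1.5000 bits


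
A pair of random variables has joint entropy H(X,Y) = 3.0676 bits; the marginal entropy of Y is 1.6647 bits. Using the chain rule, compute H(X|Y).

Chain rule: H(X,Y) = H(X|Y) + H(Y)
H(X|Y) = H(X,Y) - H(Y) = 3.0676 - 1.6647 = 1.4029 bits


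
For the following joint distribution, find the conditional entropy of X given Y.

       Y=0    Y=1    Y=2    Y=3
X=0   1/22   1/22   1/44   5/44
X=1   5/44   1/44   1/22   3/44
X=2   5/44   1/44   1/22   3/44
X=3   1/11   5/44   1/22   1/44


H(X|Y) = Σ_y p(y) H(X|Y=y)
  p(Y=0) = 4/11, H(X|Y=0) = 1.9238
  p(Y=1) = 9/44, H(X|Y=1) = 1.6577
  p(Y=2) = 7/44, H(X|Y=2) = 1.9502
  p(Y=3) = 3/11, H(X|Y=3) = 1.8250
H(X|Y) = 0.3636×1.9238 + 0.2045×1.6577 + 0.1591×1.9502 + 0.2727×1.8250 = 1.8466 bits


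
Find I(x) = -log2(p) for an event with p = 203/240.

Information content I(x) = -log₂(p(x))
I = -log₂(203/240) = -log₂(0.8458)
I = 0.2416 bits


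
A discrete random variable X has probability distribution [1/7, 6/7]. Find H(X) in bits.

H(X) = -Σ p(x) log₂ p(x)
  -1/7 × log₂(1/7) = 0.4011
  -6/7 × log₂(6/7) = 0.1906
H(X) = 0.5917 bits


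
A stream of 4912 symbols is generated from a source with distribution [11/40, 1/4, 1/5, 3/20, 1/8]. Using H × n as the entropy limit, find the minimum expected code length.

Entropy H = 2.2621 bits/symbol
Minimum bits = H × n = 2.2621 × 4912
= 11111.52 bits


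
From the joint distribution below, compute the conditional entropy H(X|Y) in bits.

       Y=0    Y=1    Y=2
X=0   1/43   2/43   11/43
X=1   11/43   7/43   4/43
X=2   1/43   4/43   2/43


H(X|Y) = Σ_y p(y) H(X|Y=y)
  p(Y=0) = 13/43, H(X|Y=0) = 0.7732
  p(Y=1) = 13/43, H(X|Y=1) = 1.4196
  p(Y=2) = 17/43, H(X|Y=2) = 1.2608
H(X|Y) = 0.3023×0.7732 + 0.3023×1.4196 + 0.3953×1.2608 = 1.1614 bits


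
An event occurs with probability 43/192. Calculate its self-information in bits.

Information content I(x) = -log₂(p(x))
I = -log₂(43/192) = -log₂(0.2240)
I = 2.1587 bits


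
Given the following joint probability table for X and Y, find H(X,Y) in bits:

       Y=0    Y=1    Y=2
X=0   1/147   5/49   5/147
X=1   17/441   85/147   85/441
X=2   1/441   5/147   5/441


H(X,Y) = -Σ p(x,y) log₂ p(x,y)
  p(0,0)=1/147: -0.0068 × log₂(0.0068) = 0.0490
  p(0,1)=5/49: -0.1020 × log₂(0.1020) = 0.3360
  p(0,2)=5/147: -0.0340 × log₂(0.0340) = 0.1659
  p(1,0)=17/441: -0.0385 × log₂(0.0385) = 0.1811
  p(1,1)=85/147: -0.5782 × log₂(0.5782) = 0.4570
  p(1,2)=85/441: -0.1927 × log₂(0.1927) = 0.4578
  p(2,0)=1/441: -0.0023 × log₂(0.0023) = 0.0199
  p(2,1)=5/147: -0.0340 × log₂(0.0340) = 0.1659
  p(2,2)=5/441: -0.0113 × log₂(0.0113) = 0.0733
H(X,Y) = 1.9058 bits


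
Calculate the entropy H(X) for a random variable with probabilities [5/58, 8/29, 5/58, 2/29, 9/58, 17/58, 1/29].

H(X) = -Σ p(x) log₂ p(x)
  -5/58 × log₂(5/58) = 0.3048
  -8/29 × log₂(8/29) = 0.5125
  -5/58 × log₂(5/58) = 0.3048
  -2/29 × log₂(2/29) = 0.2661
  -9/58 × log₂(9/58) = 0.4171
  -17/58 × log₂(17/58) = 0.5189
  -1/29 × log₂(1/29) = 0.1675
H(X) = 2.4919 bits


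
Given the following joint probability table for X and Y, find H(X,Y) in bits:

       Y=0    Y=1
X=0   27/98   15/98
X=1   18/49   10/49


H(X,Y) = -Σ p(x,y) log₂ p(x,y)
  p(0,0)=27/98: -0.2755 × log₂(0.2755) = 0.5124
  p(0,1)=15/98: -0.1531 × log₂(0.1531) = 0.4145
  p(1,0)=18/49: -0.3673 × log₂(0.3673) = 0.5307
  p(1,1)=10/49: -0.2041 × log₂(0.2041) = 0.4679
H(X,Y) = 1.9255 bits


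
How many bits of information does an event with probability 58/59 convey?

Information content I(x) = -log₂(p(x))
I = -log₂(58/59) = -log₂(0.9831)
I = 0.0247 bits


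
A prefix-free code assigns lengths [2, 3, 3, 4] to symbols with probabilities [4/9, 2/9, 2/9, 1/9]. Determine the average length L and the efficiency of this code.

Average length L = Σ p_i × l_i = 2.6667 bits
Entropy H = 1.8366 bits
Efficiency η = H/L × 100% = 68.87%


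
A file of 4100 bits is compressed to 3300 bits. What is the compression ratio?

Compression ratio = Original / Compressed
= 4100 / 3300 = 1.24:1


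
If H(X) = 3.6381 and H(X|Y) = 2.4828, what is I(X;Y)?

I(X;Y) = H(X) - H(X|Y)
I(X;Y) = 3.6381 - 2.4828 = 1.1553 bits


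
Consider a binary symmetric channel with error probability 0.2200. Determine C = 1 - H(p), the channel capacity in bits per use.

For BSC with error probability p:
C = 1 - H(p) where H(p) is binary entropy
H(0.2200) = -0.2200 × log₂(0.2200) - 0.7800 × log₂(0.7800)
H(p) = 0.7602
C = 1 - 0.7602 = 0.2398 bits/use


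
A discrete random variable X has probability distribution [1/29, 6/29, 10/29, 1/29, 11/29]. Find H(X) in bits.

H(X) = -Σ p(x) log₂ p(x)
  -1/29 × log₂(1/29) = 0.1675
  -6/29 × log₂(6/29) = 0.4703
  -10/29 × log₂(10/29) = 0.5297
  -1/29 × log₂(1/29) = 0.1675
  -11/29 × log₂(11/29) = 0.5305
H(X) = 1.8655 bits


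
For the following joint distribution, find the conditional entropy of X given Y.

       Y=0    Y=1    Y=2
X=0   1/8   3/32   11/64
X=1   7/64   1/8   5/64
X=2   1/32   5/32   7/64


H(X|Y) = Σ_y p(y) H(X|Y=y)
  p(Y=0) = 17/64, H(X|Y=0) = 1.4021
  p(Y=1) = 3/8, H(X|Y=1) = 1.5546
  p(Y=2) = 23/64, H(X|Y=2) = 1.5099
H(X|Y) = 0.2656×1.4021 + 0.3750×1.5546 + 0.3594×1.5099 = 1.4980 bits


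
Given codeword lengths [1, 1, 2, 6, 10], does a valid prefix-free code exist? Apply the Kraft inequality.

Kraft inequality: Σ 2^(-l_i) ≤ 1 for prefix-free code
Calculating: 2^(-1) + 2^(-1) + 2^(-2) + 2^(-6) + 2^(-10)
= 0.5 + 0.5 + 0.25 + 0.015625 + 0.0009765625
= 1.2666
Since 1.2666 > 1, prefix-free code does not exist


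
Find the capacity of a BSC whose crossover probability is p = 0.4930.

For BSC with error probability p:
C = 1 - H(p) where H(p) is binary entropy
H(0.4930) = -0.4930 × log₂(0.4930) - 0.5070 × log₂(0.5070)
H(p) = 0.9999
C = 1 - 0.9999 = 0.0001 bits/use


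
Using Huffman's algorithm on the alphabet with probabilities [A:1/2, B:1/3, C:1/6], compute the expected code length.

Huffman tree construction:
Combine smallest probabilities repeatedly
Resulting codes:
  A: 0 (length 1)
  B: 11 (length 2)
  C: 10 (length 2)
Average length = Σ p(s) × length(s) = 1.5000 bits


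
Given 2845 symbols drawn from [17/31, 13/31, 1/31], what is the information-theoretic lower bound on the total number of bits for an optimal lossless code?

Entropy H = 1.1609 bits/symbol
Minimum bits = H × n = 1.1609 × 2845
= 3302.72 bits


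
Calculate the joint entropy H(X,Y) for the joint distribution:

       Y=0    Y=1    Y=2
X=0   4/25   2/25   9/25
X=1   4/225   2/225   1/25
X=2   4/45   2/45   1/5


H(X,Y) = -Σ p(x,y) log₂ p(x,y)
  p(0,0)=4/25: -0.1600 × log₂(0.1600) = 0.4230
  p(0,1)=2/25: -0.0800 × log₂(0.0800) = 0.2915
  p(0,2)=9/25: -0.3600 × log₂(0.3600) = 0.5306
  p(1,0)=4/225: -0.0178 × log₂(0.0178) = 0.1034
  p(1,1)=2/225: -0.0089 × log₂(0.0089) = 0.0606
  p(1,2)=1/25: -0.0400 × log₂(0.0400) = 0.1858
  p(2,0)=4/45: -0.0889 × log₂(0.0889) = 0.3104
  p(2,1)=2/45: -0.0444 × log₂(0.0444) = 0.1996
  p(2,2)=1/5: -0.2000 × log₂(0.2000) = 0.4644
H(X,Y) = 2.5692 bits


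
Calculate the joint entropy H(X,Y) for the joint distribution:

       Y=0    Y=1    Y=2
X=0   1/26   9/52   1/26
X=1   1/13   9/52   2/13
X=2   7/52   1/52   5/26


H(X,Y) = -Σ p(x,y) log₂ p(x,y)
  p(0,0)=1/26: -0.0385 × log₂(0.0385) = 0.1808
  p(0,1)=9/52: -0.1731 × log₂(0.1731) = 0.4380
  p(0,2)=1/26: -0.0385 × log₂(0.0385) = 0.1808
  p(1,0)=1/13: -0.0769 × log₂(0.0769) = 0.2846
  p(1,1)=9/52: -0.1731 × log₂(0.1731) = 0.4380
  p(1,2)=2/13: -0.1538 × log₂(0.1538) = 0.4155
  p(2,0)=7/52: -0.1346 × log₂(0.1346) = 0.3895
  p(2,1)=1/52: -0.0192 × log₂(0.0192) = 0.1096
  p(2,2)=5/26: -0.1923 × log₂(0.1923) = 0.4574
H(X,Y) = 2.8941 bits


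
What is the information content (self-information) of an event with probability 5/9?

Information content I(x) = -log₂(p(x))
I = -log₂(5/9) = -log₂(0.5556)
I = 0.8480 bits


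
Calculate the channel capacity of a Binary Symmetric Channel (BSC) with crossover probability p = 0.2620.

For BSC with error probability p:
C = 1 - H(p) where H(p) is binary entropy
H(0.2620) = -0.2620 × log₂(0.2620) - 0.7380 × log₂(0.7380)
H(p) = 0.8297
C = 1 - 0.8297 = 0.1703 bits/use


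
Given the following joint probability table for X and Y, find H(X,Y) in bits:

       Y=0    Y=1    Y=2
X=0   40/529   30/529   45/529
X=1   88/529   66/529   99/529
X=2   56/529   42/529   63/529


H(X,Y) = -Σ p(x,y) log₂ p(x,y)
  p(0,0)=40/529: -0.0756 × log₂(0.0756) = 0.2817
  p(0,1)=30/529: -0.0567 × log₂(0.0567) = 0.2348
  p(0,2)=45/529: -0.0851 × log₂(0.0851) = 0.3024
  p(1,0)=88/529: -0.1664 × log₂(0.1664) = 0.4305
  p(1,1)=66/529: -0.1248 × log₂(0.1248) = 0.3746
  p(1,2)=99/529: -0.1871 × log₂(0.1871) = 0.4525
  p(2,0)=56/529: -0.1059 × log₂(0.1059) = 0.3430
  p(2,1)=42/529: -0.0794 × log₂(0.0794) = 0.2902
  p(2,2)=63/529: -0.1191 × log₂(0.1191) = 0.3656
H(X,Y) = 3.0752 bits


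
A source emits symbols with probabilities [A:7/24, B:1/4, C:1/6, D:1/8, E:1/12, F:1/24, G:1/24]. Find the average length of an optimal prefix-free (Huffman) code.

Huffman tree construction:
Combine smallest probabilities repeatedly
Resulting codes:
  A: 10 (length 2)
  B: 01 (length 2)
  C: 111 (length 3)
  D: 110 (length 3)
  E: 000 (length 3)
  F: 0010 (length 4)
  G: 0011 (length 4)
Average length = Σ p(s) × length(s) = 2.5417 bits


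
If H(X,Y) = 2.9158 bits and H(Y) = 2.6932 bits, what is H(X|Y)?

Chain rule: H(X,Y) = H(X|Y) + H(Y)
H(X|Y) = H(X,Y) - H(Y) = 2.9158 - 2.6932 = 0.2226 bits


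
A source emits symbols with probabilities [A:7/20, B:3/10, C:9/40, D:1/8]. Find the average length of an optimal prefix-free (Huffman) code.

Huffman tree construction:
Combine smallest probabilities repeatedly
Resulting codes:
  A: 11 (length 2)
  B: 10 (length 2)
  C: 01 (length 2)
  D: 00 (length 2)
Average length = Σ p(s) × length(s) = 2.0000 bits


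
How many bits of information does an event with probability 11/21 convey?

Information content I(x) = -log₂(p(x))
I = -log₂(11/21) = -log₂(0.5238)
I = 0.9329 bits


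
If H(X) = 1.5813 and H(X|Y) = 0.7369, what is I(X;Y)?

I(X;Y) = H(X) - H(X|Y)
I(X;Y) = 1.5813 - 0.7369 = 0.8444 bits


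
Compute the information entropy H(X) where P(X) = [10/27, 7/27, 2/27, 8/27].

H(X) = -Σ p(x) log₂ p(x)
  -10/27 × log₂(10/27) = 0.5307
  -7/27 × log₂(7/27) = 0.5049
  -2/27 × log₂(2/27) = 0.2781
  -8/27 × log₂(8/27) = 0.5200
H(X) = 1.8337 bits


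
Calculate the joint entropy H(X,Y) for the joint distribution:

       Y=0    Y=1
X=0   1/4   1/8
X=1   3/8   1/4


H(X,Y) = -Σ p(x,y) log₂ p(x,y)
  p(0,0)=1/4: -0.2500 × log₂(0.2500) = 0.5000
  p(0,1)=1/8: -0.1250 × log₂(0.1250) = 0.3750
  p(1,0)=3/8: -0.3750 × log₂(0.3750) = 0.5306
  p(1,1)=1/4: -0.2500 × log₂(0.2500) = 0.5000
H(X,Y) = 1.9056 bits


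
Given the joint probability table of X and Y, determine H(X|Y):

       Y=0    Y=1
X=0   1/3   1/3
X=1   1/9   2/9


H(X|Y) = Σ_y p(y) H(X|Y=y)
  p(Y=0) = 4/9, H(X|Y=0) = 0.8113
  p(Y=1) = 5/9, H(X|Y=1) = 0.9710
H(X|Y) = 0.4444×0.8113 + 0.5556×0.9710 = 0.9000 bits


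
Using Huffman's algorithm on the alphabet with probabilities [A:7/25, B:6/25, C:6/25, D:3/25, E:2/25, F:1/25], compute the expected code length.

Huffman tree construction:
Combine smallest probabilities repeatedly
Resulting codes:
  A: 11 (length 2)
  B: 00 (length 2)
  C: 01 (length 2)
  D: 100 (length 3)
  E: 1011 (length 4)
  F: 1010 (length 4)
Average length = Σ p(s) × length(s) = 2.3600 bits


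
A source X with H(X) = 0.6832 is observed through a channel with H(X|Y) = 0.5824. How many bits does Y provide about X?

I(X;Y) = H(X) - H(X|Y)
I(X;Y) = 0.6832 - 0.5824 = 0.1008 bits


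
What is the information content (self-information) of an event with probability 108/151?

Information content I(x) = -log₂(p(x))
I = -log₂(108/151) = -log₂(0.7152)
I = 0.4835 bits


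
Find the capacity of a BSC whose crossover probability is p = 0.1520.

For BSC with error probability p:
C = 1 - H(p) where H(p) is binary entropy
H(0.1520) = -0.1520 × log₂(0.1520) - 0.8480 × log₂(0.8480)
H(p) = 0.6148
C = 1 - 0.6148 = 0.3852 bits/use


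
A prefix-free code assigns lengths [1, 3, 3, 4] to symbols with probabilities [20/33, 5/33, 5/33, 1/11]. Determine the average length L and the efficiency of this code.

Average length L = Σ p_i × l_i = 1.8788 bits
Entropy H = 1.5773 bits
Efficiency η = H/L × 100% = 83.96%


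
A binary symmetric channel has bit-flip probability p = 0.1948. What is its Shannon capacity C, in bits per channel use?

For BSC with error probability p:
C = 1 - H(p) where H(p) is binary entropy
H(0.1948) = -0.1948 × log₂(0.1948) - 0.8052 × log₂(0.8052)
H(p) = 0.7114
C = 1 - 0.7114 = 0.2886 bits/use


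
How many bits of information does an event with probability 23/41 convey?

Information content I(x) = -log₂(p(x))
I = -log₂(23/41) = -log₂(0.5610)
I = 0.8340 bits


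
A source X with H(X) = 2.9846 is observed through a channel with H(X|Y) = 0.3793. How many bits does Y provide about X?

I(X;Y) = H(X) - H(X|Y)
I(X;Y) = 2.9846 - 0.3793 = 2.6053 bits


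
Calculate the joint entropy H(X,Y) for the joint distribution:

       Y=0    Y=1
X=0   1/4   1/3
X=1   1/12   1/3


H(X,Y) = -Σ p(x,y) log₂ p(x,y)
  p(0,0)=1/4: -0.2500 × log₂(0.2500) = 0.5000
  p(0,1)=1/3: -0.3333 × log₂(0.3333) = 0.5283
  p(1,0)=1/12: -0.0833 × log₂(0.0833) = 0.2987
  p(1,1)=1/3: -0.3333 × log₂(0.3333) = 0.5283
H(X,Y) = 1.8554 bits


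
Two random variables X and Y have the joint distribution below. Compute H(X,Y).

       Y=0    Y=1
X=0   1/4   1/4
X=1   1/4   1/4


H(X,Y) = -Σ p(x,y) log₂ p(x,y)
  p(0,0)=1/4: -0.2500 × log₂(0.2500) = 0.5000
  p(0,1)=1/4: -0.2500 × log₂(0.2500) = 0.5000
  p(1,0)=1/4: -0.2500 × log₂(0.2500) = 0.5000
  p(1,1)=1/4: -0.2500 × log₂(0.2500) = 0.5000
H(X,Y) = 2.0000 bits


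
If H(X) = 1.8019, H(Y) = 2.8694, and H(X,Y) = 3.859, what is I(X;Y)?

I(X;Y) = H(X) + H(Y) - H(X,Y)
I(X;Y) = 1.8019 + 2.8694 - 3.859 = 0.8123 bits


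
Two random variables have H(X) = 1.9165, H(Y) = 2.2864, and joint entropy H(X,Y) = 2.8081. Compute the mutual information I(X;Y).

I(X;Y) = H(X) + H(Y) - H(X,Y)
I(X;Y) = 1.9165 + 2.2864 - 2.8081 = 1.3948 bits


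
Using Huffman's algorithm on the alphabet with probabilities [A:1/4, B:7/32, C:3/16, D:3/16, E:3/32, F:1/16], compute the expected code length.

Huffman tree construction:
Combine smallest probabilities repeatedly
Resulting codes:
  A: 10 (length 2)
  B: 01 (length 2)
  C: 111 (length 3)
  D: 00 (length 2)
  E: 1101 (length 4)
  F: 1100 (length 4)
Average length = Σ p(s) × length(s) = 2.5000 bits


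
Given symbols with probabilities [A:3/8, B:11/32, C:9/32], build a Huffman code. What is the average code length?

Huffman tree construction:
Combine smallest probabilities repeatedly
Resulting codes:
  A: 0 (length 1)
  B: 11 (length 2)
  C: 10 (length 2)
Average length = Σ p(s) × length(s) = 1.6250 bits


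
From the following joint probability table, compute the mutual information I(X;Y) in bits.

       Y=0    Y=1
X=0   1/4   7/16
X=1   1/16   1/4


H(X) = 0.8960, H(Y) = 0.8960, H(X,Y) = 1.7718
I(X;Y) = H(X) + H(Y) - H(X,Y) = 0.0203 bits


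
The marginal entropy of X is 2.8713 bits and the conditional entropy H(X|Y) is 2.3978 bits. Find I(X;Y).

I(X;Y) = H(X) - H(X|Y)
I(X;Y) = 2.8713 - 2.3978 = 0.4735 bits


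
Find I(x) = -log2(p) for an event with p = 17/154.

Information content I(x) = -log₂(p(x))
I = -log₂(17/154) = -log₂(0.1104)
I = 3.1793 bits


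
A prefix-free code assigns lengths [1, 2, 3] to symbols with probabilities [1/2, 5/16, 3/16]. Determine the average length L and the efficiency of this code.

Average length L = Σ p_i × l_i = 1.6875 bits
Entropy H = 1.4772 bits
Efficiency η = H/L × 100% = 87.54%


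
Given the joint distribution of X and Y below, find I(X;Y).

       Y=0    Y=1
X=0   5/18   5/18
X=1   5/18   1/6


H(X) = 0.9911, H(Y) = 0.9911, H(X,Y) = 1.9708
I(X;Y) = H(X) + H(Y) - H(X,Y) = 0.0113 bits


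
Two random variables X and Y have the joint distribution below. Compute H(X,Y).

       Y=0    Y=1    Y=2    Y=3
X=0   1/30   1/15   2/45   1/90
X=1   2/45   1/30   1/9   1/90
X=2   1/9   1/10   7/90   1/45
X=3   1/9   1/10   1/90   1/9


H(X,Y) = -Σ p(x,y) log₂ p(x,y)
  p(0,0)=1/30: -0.0333 × log₂(0.0333) = 0.1636
  p(0,1)=1/15: -0.0667 × log₂(0.0667) = 0.2605
  p(0,2)=2/45: -0.0444 × log₂(0.0444) = 0.1996
  p(0,3)=1/90: -0.0111 × log₂(0.0111) = 0.0721
  p(1,0)=2/45: -0.0444 × log₂(0.0444) = 0.1996
  p(1,1)=1/30: -0.0333 × log₂(0.0333) = 0.1636
  p(1,2)=1/9: -0.1111 × log₂(0.1111) = 0.3522
  p(1,3)=1/90: -0.0111 × log₂(0.0111) = 0.0721
  p(2,0)=1/9: -0.1111 × log₂(0.1111) = 0.3522
  p(2,1)=1/10: -0.1000 × log₂(0.1000) = 0.3322
  p(2,2)=7/90: -0.0778 × log₂(0.0778) = 0.2866
  p(2,3)=1/45: -0.0222 × log₂(0.0222) = 0.1220
  p(3,0)=1/9: -0.1111 × log₂(0.1111) = 0.3522
  p(3,1)=1/10: -0.1000 × log₂(0.1000) = 0.3322
  p(3,2)=1/90: -0.0111 × log₂(0.0111) = 0.0721
  p(3,3)=1/9: -0.1111 × log₂(0.1111) = 0.3522
H(X,Y) = 3.6851 bits


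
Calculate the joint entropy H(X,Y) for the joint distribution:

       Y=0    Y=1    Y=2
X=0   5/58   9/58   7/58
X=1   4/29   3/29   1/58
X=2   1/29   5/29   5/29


H(X,Y) = -Σ p(x,y) log₂ p(x,y)
  p(0,0)=5/58: -0.0862 × log₂(0.0862) = 0.3048
  p(0,1)=9/58: -0.1552 × log₂(0.1552) = 0.4171
  p(0,2)=7/58: -0.1207 × log₂(0.1207) = 0.3682
  p(1,0)=4/29: -0.1379 × log₂(0.1379) = 0.3942
  p(1,1)=3/29: -0.1034 × log₂(0.1034) = 0.3386
  p(1,2)=1/58: -0.0172 × log₂(0.0172) = 0.1010
  p(2,0)=1/29: -0.0345 × log₂(0.0345) = 0.1675
  p(2,1)=5/29: -0.1724 × log₂(0.1724) = 0.4373
  p(2,2)=5/29: -0.1724 × log₂(0.1724) = 0.4373
H(X,Y) = 2.9659 bits


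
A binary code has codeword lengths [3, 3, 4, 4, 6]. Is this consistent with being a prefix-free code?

Kraft inequality: Σ 2^(-l_i) ≤ 1 for prefix-free code
Calculating: 2^(-3) + 2^(-3) + 2^(-4) + 2^(-4) + 2^(-6)
= 0.125 + 0.125 + 0.0625 + 0.0625 + 0.015625
= 0.3906
Since 0.3906 ≤ 1, prefix-free code exists


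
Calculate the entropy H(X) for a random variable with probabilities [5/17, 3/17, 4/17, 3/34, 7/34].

H(X) = -Σ p(x) log₂ p(x)
  -5/17 × log₂(5/17) = 0.5193
  -3/17 × log₂(3/17) = 0.4416
  -4/17 × log₂(4/17) = 0.4912
  -3/34 × log₂(3/34) = 0.3090
  -7/34 × log₂(7/34) = 0.4694
H(X) = 2.2305 bits


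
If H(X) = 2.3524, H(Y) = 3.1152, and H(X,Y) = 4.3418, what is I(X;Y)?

I(X;Y) = H(X) + H(Y) - H(X,Y)
I(X;Y) = 2.3524 + 3.1152 - 4.3418 = 1.1258 bits


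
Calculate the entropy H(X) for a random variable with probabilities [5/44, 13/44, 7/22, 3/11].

H(X) = -Σ p(x) log₂ p(x)
  -5/44 × log₂(5/44) = 0.3565
  -13/44 × log₂(13/44) = 0.5197
  -7/22 × log₂(7/22) = 0.5257
  -3/11 × log₂(3/11) = 0.5112
H(X) = 1.9131 bits


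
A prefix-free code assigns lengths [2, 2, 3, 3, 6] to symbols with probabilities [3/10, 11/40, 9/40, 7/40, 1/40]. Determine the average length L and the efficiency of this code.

Average length L = Σ p_i × l_i = 2.5000 bits
Entropy H = 2.0906 bits
Efficiency η = H/L × 100% = 83.62%


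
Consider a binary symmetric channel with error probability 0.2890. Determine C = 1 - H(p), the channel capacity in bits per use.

For BSC with error probability p:
C = 1 - H(p) where H(p) is binary entropy
H(0.2890) = -0.2890 × log₂(0.2890) - 0.7110 × log₂(0.7110)
H(p) = 0.8674
C = 1 - 0.8674 = 0.1326 bits/use


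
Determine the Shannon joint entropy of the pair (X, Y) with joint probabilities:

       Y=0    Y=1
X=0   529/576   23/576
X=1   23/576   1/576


H(X,Y) = -Σ p(x,y) log₂ p(x,y)
  p(0,0)=529/576: -0.9184 × log₂(0.9184) = 0.1128
  p(0,1)=23/576: -0.0399 × log₂(0.0399) = 0.1855
  p(1,0)=23/576: -0.0399 × log₂(0.0399) = 0.1855
  p(1,1)=1/576: -0.0017 × log₂(0.0017) = 0.0159
H(X,Y) = 0.4998 bits


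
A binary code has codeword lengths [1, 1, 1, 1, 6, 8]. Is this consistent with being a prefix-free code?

Kraft inequality: Σ 2^(-l_i) ≤ 1 for prefix-free code
Calculating: 2^(-1) + 2^(-1) + 2^(-1) + 2^(-1) + 2^(-6) + 2^(-8)
= 0.5 + 0.5 + 0.5 + 0.5 + 0.015625 + 0.00390625
= 2.0195
Since 2.0195 > 1, prefix-free code does not exist


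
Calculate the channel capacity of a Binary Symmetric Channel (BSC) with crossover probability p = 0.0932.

For BSC with error probability p:
C = 1 - H(p) where H(p) is binary entropy
H(0.0932) = -0.0932 × log₂(0.0932) - 0.9068 × log₂(0.9068)
H(p) = 0.4471
C = 1 - 0.4471 = 0.5529 bits/use


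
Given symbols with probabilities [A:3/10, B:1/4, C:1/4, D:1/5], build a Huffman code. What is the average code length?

Huffman tree construction:
Combine smallest probabilities repeatedly
Resulting codes:
  A: 11 (length 2)
  B: 01 (length 2)
  C: 10 (length 2)
  D: 00 (length 2)
Average length = Σ p(s) × length(s) = 2.0000 bits


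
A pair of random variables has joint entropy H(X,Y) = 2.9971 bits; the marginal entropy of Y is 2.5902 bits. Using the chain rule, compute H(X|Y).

Chain rule: H(X,Y) = H(X|Y) + H(Y)
H(X|Y) = H(X,Y) - H(Y) = 2.9971 - 2.5902 = 0.4069 bits


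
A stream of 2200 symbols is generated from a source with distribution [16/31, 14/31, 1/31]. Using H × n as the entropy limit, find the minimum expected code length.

Entropy H = 1.1702 bits/symbol
Minimum bits = H × n = 1.1702 × 2200
= 2574.51 bits


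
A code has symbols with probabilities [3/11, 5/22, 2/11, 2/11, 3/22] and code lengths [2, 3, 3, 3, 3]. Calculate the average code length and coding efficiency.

Average length L = Σ p_i × l_i = 2.7273 bits
Entropy H = 2.2833 bits
Efficiency η = H/L × 100% = 83.72%


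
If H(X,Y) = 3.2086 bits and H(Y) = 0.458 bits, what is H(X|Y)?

Chain rule: H(X,Y) = H(X|Y) + H(Y)
H(X|Y) = H(X,Y) - H(Y) = 3.2086 - 0.458 = 2.7506 bits


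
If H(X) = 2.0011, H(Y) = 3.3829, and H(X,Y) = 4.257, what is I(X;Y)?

I(X;Y) = H(X) + H(Y) - H(X,Y)
I(X;Y) = 2.0011 + 3.3829 - 4.257 = 1.127 bits


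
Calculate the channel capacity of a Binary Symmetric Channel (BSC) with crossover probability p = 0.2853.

For BSC with error probability p:
C = 1 - H(p) where H(p) is binary entropy
H(0.2853) = -0.2853 × log₂(0.2853) - 0.7147 × log₂(0.7147)
H(p) = 0.8626
C = 1 - 0.8626 = 0.1374 bits/use


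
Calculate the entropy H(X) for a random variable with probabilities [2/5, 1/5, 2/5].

H(X) = -Σ p(x) log₂ p(x)
  -2/5 × log₂(2/5) = 0.5288
  -1/5 × log₂(1/5) = 0.4644
  -2/5 × log₂(2/5) = 0.5288
H(X) = 1.5219 bits


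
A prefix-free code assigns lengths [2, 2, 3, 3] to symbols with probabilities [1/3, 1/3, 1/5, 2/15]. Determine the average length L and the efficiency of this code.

Average length L = Σ p_i × l_i = 2.3333 bits
Entropy H = 1.9086 bits
Efficiency η = H/L × 100% = 81.80%


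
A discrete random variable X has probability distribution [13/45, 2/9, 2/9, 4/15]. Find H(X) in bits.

H(X) = -Σ p(x) log₂ p(x)
  -13/45 × log₂(13/45) = 0.5175
  -2/9 × log₂(2/9) = 0.4822
  -2/9 × log₂(2/9) = 0.4822
  -4/15 × log₂(4/15) = 0.5085
H(X) = 1.9904 bits


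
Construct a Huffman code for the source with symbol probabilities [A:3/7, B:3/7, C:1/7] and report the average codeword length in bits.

Huffman tree construction:
Combine smallest probabilities repeatedly
Resulting codes:
  A: 11 (length 2)
  B: 0 (length 1)
  C: 10 (length 2)
Average length = Σ p(s) × length(s) = 1.5714 bits


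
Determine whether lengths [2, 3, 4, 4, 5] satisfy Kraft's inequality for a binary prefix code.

Kraft inequality: Σ 2^(-l_i) ≤ 1 for prefix-free code
Calculating: 2^(-2) + 2^(-3) + 2^(-4) + 2^(-4) + 2^(-5)
= 0.25 + 0.125 + 0.0625 + 0.0625 + 0.03125
= 0.5312
Since 0.5312 ≤ 1, prefix-free code exists


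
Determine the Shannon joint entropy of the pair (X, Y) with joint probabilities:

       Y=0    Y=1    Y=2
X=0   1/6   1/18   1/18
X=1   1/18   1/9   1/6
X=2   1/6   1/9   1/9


H(X,Y) = -Σ p(x,y) log₂ p(x,y)
  p(0,0)=1/6: -0.1667 × log₂(0.1667) = 0.4308
  p(0,1)=1/18: -0.0556 × log₂(0.0556) = 0.2317
  p(0,2)=1/18: -0.0556 × log₂(0.0556) = 0.2317
  p(1,0)=1/18: -0.0556 × log₂(0.0556) = 0.2317
  p(1,1)=1/9: -0.1111 × log₂(0.1111) = 0.3522
  p(1,2)=1/6: -0.1667 × log₂(0.1667) = 0.4308
  p(2,0)=1/6: -0.1667 × log₂(0.1667) = 0.4308
  p(2,1)=1/9: -0.1111 × log₂(0.1111) = 0.3522
  p(2,2)=1/9: -0.1111 × log₂(0.1111) = 0.3522
H(X,Y) = 3.0441 bits


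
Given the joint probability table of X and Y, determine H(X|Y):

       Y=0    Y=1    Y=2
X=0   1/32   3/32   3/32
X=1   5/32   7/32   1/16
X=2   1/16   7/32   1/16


H(X|Y) = Σ_y p(y) H(X|Y=y)
  p(Y=0) = 1/4, H(X|Y=0) = 1.2988
  p(Y=1) = 17/32, H(X|Y=1) = 1.4958
  p(Y=2) = 7/32, H(X|Y=2) = 1.5567
H(X|Y) = 0.2500×1.2988 + 0.5312×1.4958 + 0.2188×1.5567 = 1.4599 bits


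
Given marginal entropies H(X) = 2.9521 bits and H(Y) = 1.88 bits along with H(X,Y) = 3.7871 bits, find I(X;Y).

I(X;Y) = H(X) + H(Y) - H(X,Y)
I(X;Y) = 2.9521 + 1.88 - 3.7871 = 1.045 bits


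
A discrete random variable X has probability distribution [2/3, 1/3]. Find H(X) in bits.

H(X) = -Σ p(x) log₂ p(x)
  -2/3 × log₂(2/3) = 0.3900
  -1/3 × log₂(1/3) = 0.5283
H(X) = 0.9183 bits


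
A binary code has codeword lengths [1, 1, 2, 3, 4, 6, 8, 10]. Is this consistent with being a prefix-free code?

Kraft inequality: Σ 2^(-l_i) ≤ 1 for prefix-free code
Calculating: 2^(-1) + 2^(-1) + 2^(-2) + 2^(-3) + 2^(-4) + 2^(-6) + 2^(-8) + 2^(-10)
= 0.5 + 0.5 + 0.25 + 0.125 + 0.0625 + 0.015625 + 0.00390625 + 0.0009765625
= 1.4580
Since 1.4580 > 1, prefix-free code does not exist


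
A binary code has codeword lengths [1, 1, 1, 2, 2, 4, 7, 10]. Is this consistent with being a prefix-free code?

Kraft inequality: Σ 2^(-l_i) ≤ 1 for prefix-free code
Calculating: 2^(-1) + 2^(-1) + 2^(-1) + 2^(-2) + 2^(-2) + 2^(-4) + 2^(-7) + 2^(-10)
= 0.5 + 0.5 + 0.5 + 0.25 + 0.25 + 0.0625 + 0.0078125 + 0.0009765625
= 2.0713
Since 2.0713 > 1, prefix-free code does not exist


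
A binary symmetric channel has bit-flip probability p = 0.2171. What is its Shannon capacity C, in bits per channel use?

For BSC with error probability p:
C = 1 - H(p) where H(p) is binary entropy
H(0.2171) = -0.2171 × log₂(0.2171) - 0.7829 × log₂(0.7829)
H(p) = 0.7548
C = 1 - 0.7548 = 0.2452 bits/use


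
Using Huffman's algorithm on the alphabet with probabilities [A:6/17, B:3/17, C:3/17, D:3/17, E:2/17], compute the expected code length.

Huffman tree construction:
Combine smallest probabilities repeatedly
Resulting codes:
  A: 11 (length 2)
  B: 101 (length 3)
  C: 00 (length 2)
  D: 01 (length 2)
  E: 100 (length 3)
Average length = Σ p(s) × length(s) = 2.2941 bits


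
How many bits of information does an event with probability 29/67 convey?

Information content I(x) = -log₂(p(x))
I = -log₂(29/67) = -log₂(0.4328)
I = 1.2081 bits


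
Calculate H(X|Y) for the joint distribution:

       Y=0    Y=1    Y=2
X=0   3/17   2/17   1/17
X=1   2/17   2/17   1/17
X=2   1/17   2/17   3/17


H(X|Y) = Σ_y p(y) H(X|Y=y)
  p(Y=0) = 6/17, H(X|Y=0) = 1.4591
  p(Y=1) = 6/17, H(X|Y=1) = 1.5850
  p(Y=2) = 5/17, H(X|Y=2) = 1.3710
H(X|Y) = 0.3529×1.4591 + 0.3529×1.5850 + 0.2941×1.3710 = 1.4776 bits


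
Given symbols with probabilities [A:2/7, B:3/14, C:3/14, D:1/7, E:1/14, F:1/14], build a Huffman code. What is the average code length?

Huffman tree construction:
Combine smallest probabilities repeatedly
Resulting codes:
  A: 10 (length 2)
  B: 00 (length 2)
  C: 01 (length 2)
  D: 110 (length 3)
  E: 1110 (length 4)
  F: 1111 (length 4)
Average length = Σ p(s) × length(s) = 2.4286 bits


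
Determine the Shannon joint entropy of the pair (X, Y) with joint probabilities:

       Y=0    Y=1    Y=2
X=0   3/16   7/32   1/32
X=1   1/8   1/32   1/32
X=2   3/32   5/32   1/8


H(X,Y) = -Σ p(x,y) log₂ p(x,y)
  p(0,0)=3/16: -0.1875 × log₂(0.1875) = 0.4528
  p(0,1)=7/32: -0.2188 × log₂(0.2188) = 0.4796
  p(0,2)=1/32: -0.0312 × log₂(0.0312) = 0.1562
  p(1,0)=1/8: -0.1250 × log₂(0.1250) = 0.3750
  p(1,1)=1/32: -0.0312 × log₂(0.0312) = 0.1562
  p(1,2)=1/32: -0.0312 × log₂(0.0312) = 0.1562
  p(2,0)=3/32: -0.0938 × log₂(0.0938) = 0.3202
  p(2,1)=5/32: -0.1562 × log₂(0.1562) = 0.4184
  p(2,2)=1/8: -0.1250 × log₂(0.1250) = 0.3750
H(X,Y) = 2.8898 bits


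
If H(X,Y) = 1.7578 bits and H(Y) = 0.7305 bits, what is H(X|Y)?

Chain rule: H(X,Y) = H(X|Y) + H(Y)
H(X|Y) = H(X,Y) - H(Y) = 1.7578 - 0.7305 = 1.0273 bits


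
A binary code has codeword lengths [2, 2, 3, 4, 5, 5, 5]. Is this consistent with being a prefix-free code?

Kraft inequality: Σ 2^(-l_i) ≤ 1 for prefix-free code
Calculating: 2^(-2) + 2^(-2) + 2^(-3) + 2^(-4) + 2^(-5) + 2^(-5) + 2^(-5)
= 0.25 + 0.25 + 0.125 + 0.0625 + 0.03125 + 0.03125 + 0.03125
= 0.7812
Since 0.7812 ≤ 1, prefix-free code exists


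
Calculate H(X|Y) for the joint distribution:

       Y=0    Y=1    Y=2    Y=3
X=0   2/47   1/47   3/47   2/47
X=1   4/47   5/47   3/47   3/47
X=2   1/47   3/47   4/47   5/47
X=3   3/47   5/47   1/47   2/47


H(X|Y) = Σ_y p(y) H(X|Y=y)
  p(Y=0) = 10/47, H(X|Y=0) = 1.8464
  p(Y=1) = 14/47, H(X|Y=1) = 1.8092
  p(Y=2) = 11/47, H(X|Y=2) = 1.8676
  p(Y=3) = 12/47, H(X|Y=3) = 1.8879
H(X|Y) = 0.2128×1.8464 + 0.2979×1.8092 + 0.2340×1.8676 + 0.2553×1.8879 = 1.8509 bits


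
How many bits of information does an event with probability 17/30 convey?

Information content I(x) = -log₂(p(x))
I = -log₂(17/30) = -log₂(0.5667)
I = 0.8194 bits


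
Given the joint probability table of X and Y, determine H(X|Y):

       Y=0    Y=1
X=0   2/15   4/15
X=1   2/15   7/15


H(X|Y) = Σ_y p(y) H(X|Y=y)
  p(Y=0) = 4/15, H(X|Y=0) = 1.0000
  p(Y=1) = 11/15, H(X|Y=1) = 0.9457
H(X|Y) = 0.2667×1.0000 + 0.7333×0.9457 = 0.9602 bits


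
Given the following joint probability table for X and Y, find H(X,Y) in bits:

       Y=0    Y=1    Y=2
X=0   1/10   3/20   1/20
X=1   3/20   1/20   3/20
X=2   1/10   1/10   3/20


H(X,Y) = -Σ p(x,y) log₂ p(x,y)
  p(0,0)=1/10: -0.1000 × log₂(0.1000) = 0.3322
  p(0,1)=3/20: -0.1500 × log₂(0.1500) = 0.4105
  p(0,2)=1/20: -0.0500 × log₂(0.0500) = 0.2161
  p(1,0)=3/20: -0.1500 × log₂(0.1500) = 0.4105
  p(1,1)=1/20: -0.0500 × log₂(0.0500) = 0.2161
  p(1,2)=3/20: -0.1500 × log₂(0.1500) = 0.4105
  p(2,0)=1/10: -0.1000 × log₂(0.1000) = 0.3322
  p(2,1)=1/10: -0.1000 × log₂(0.1000) = 0.3322
  p(2,2)=3/20: -0.1500 × log₂(0.1500) = 0.4105
H(X,Y) = 3.0710 bits
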